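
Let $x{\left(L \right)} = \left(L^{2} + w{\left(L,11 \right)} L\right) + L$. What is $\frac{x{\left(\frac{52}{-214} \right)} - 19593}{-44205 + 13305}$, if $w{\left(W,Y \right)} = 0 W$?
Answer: $\frac{74774121}{117924700} \approx 0.63408$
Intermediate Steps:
$w{\left(W,Y \right)} = 0$
$x{\left(L \right)} = L + L^{2}$ ($x{\left(L \right)} = \left(L^{2} + 0 L\right) + L = \left(L^{2} + 0\right) + L = L^{2} + L = L + L^{2}$)
$\frac{x{\left(\frac{52}{-214} \right)} - 19593}{-44205 + 13305} = \frac{\frac{52}{-214} \left(1 + \frac{52}{-214}\right) - 19593}{-44205 + 13305} = \frac{52 \left(- \frac{1}{214}\right) \left(1 + 52 \left(- \frac{1}{214}\right)\right) - 19593}{-30900} = \left(- \frac{26 \left(1 - \frac{26}{107}\right)}{107} - 19593\right) \left(- \frac{1}{30900}\right) = \left(\left(- \frac{26}{107}\right) \frac{81}{107} - 19593\right) \left(- \frac{1}{30900}\right) = \left(- \frac{2106}{11449} - 19593\right) \left(- \frac{1}{30900}\right) = \left(- \frac{224322363}{11449}\right) \left(- \frac{1}{30900}\right) = \frac{74774121}{117924700}$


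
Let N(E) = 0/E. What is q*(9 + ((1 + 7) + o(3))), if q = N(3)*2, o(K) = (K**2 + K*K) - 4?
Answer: 0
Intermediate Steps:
N(E) = 0
o(K) = -4 + 2*K**2 (o(K) = (K**2 + K**2) - 4 = 2*K**2 - 4 = -4 + 2*K**2)
q = 0 (q = 0*2 = 0)
q*(9 + ((1 + 7) + o(3))) = 0*(9 + ((1 + 7) + (-4 + 2*3**2))) = 0*(9 + (8 + (-4 + 2*9))) = 0*(9 + (8 + (-4 + 18))) = 0*(9 + (8 + 14)) = 0*(9 + 22) = 0*31 = 0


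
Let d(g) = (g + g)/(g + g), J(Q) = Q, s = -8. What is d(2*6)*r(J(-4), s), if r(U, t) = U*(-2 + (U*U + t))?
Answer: -24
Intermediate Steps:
d(g) = 1 (d(g) = (2*g)/((2*g)) = (2*g)*(1/(2*g)) = 1)
r(U, t) = U*(-2 + t + U**2) (r(U, t) = U*(-2 + (U**2 + t)) = U*(-2 + (t + U**2)) = U*(-2 + t + U**2))
d(2*6)*r(J(-4), s) = 1*(-4*(-2 - 8 + (-4)**2)) = 1*(-4*(-2 - 8 + 16)) = 1*(-4*6) = 1*(-24) = -24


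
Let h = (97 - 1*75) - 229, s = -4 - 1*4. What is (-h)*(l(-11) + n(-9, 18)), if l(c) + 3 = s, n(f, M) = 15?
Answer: 828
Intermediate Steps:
s = -8 (s = -4 - 4 = -8)
h = -207 (h = (97 - 75) - 229 = 22 - 229 = -207)
l(c) = -11 (l(c) = -3 - 8 = -11)
(-h)*(l(-11) + n(-9, 18)) = (-1*(-207))*(-11 + 15) = 207*4 = 828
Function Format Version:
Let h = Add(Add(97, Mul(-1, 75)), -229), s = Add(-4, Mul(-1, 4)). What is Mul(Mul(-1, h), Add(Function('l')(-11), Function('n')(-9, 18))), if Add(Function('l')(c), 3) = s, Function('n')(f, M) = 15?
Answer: 828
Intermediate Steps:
s = -8 (s = Add(-4, -4) = -8)
h = -207 (h = Add(Add(97, -75), -229) = Add(22, -229) = -207)
Function('l')(c) = -11 (Function('l')(c) = Add(-3, -8) = -11)
Mul(Mul(-1, h), Add(Function('l')(-11), Function('n')(-9, 18))) = Mul(Mul(-1, -207), Add(-11, 15)) = Mul(207, 4) = 828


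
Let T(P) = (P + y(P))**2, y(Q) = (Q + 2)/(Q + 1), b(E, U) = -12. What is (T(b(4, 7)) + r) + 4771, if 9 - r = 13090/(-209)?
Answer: 11416006/2299 ≈ 4965.6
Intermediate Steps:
y(Q) = (2 + Q)/(1 + Q)
r = 1361/19 (r = 9 - 13090/(-209) = 9 - 13090*(-1)/209 = 9 - 1*(-1190/19) = 9 + 1190/19 = 1361/19 ≈ 71.632)
T(P) = (P + (2 + P)/(1 + P))**2
(T(b(4, 7)) + r) + 4771 = ((2 - 12 - 12*(1 - 12))**2/(1 - 12)**2 + 1361/19) + 4771 = ((2 - 12 - 12*(-11))**2/(-11)**2 + 1361/19) + 4771 = ((2 - 12 + 132)**2/121 + 1361/19) + 4771 = ((1/121)*122**2 + 1361/19) + 4771 = ((1/121)*14884 + 1361/19) + 4771 = (14884/121 + 1361/19) + 4771 = 447477/2299 + 4771 = 11416006/2299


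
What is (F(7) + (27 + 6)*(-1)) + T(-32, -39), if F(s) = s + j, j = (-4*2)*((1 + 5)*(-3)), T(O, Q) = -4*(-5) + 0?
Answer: 138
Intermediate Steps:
T(O, Q) = 20 (T(O, Q) = 20 + 0 = 20)
j = 144 (j = -48*(-3) = -8*(-18) = 144)
F(s) = 144 + s (F(s) = s + 144 = 144 + s)
(F(7) + (27 + 6)*(-1)) + T(-32, -39) = ((144 + 7) + (27 + 6)*(-1)) + 20 = (151 + 33*(-1)) + 20 = (151 - 33) + 20 = 118 + 20 = 138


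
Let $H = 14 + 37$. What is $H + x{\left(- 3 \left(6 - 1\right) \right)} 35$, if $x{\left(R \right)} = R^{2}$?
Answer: $7926$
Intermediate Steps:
$H = 51$
$H + x{\left(- 3 \left(6 - 1\right) \right)} 35 = 51 + \left(- 3 \left(6 - 1\right)\right)^{2} \cdot 35 = 51 + \left(\left(-3\right) 5\right)^{2} \cdot 35 = 51 + \left(-15\right)^{2} \cdot 35 = 51 + 225 \cdot 35 = 51 + 7875 = 7926$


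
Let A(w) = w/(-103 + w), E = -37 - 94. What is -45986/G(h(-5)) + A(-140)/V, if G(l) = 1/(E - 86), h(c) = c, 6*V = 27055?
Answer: 624812747714/62613 ≈ 9.9790e+6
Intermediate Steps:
E = -131
V = 27055/6 (V = (1/6)*27055 = 27055/6 ≈ 4509.2)
G(l) = -1/217 (G(l) = 1/(-131 - 86) = 1/(-217) = -1/217)
-45986/G(h(-5)) + A(-140)/V = -45986/(-1/217) + (-140/(-103 - 140))/(27055/6) = -45986*(-217) - 140/(-243)*(6/27055) = 9978962 - 140*(-1/243)*(6/27055) = 9978962 + (140/243)*(6/27055) = 9978962 + 8/62613 = 624812747714/62613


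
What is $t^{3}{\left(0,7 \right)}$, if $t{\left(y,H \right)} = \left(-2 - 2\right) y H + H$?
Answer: $343$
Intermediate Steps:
$t{\left(y,H \right)} = H - 4 H y$ ($t{\left(y,H \right)} = - 4 y H + H = - 4 H y + H = H - 4 H y$)
$t^{3}{\left(0,7 \right)} = \left(7 \left(1 - 0\right)\right)^{3} = \left(7 \left(1 + 0\right)\right)^{3} = \left(7 \cdot 1\right)^{3} = 7^{3} = 343$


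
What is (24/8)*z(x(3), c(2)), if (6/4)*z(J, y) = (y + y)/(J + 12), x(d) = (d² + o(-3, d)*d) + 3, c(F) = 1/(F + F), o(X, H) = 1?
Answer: 1/27 ≈ 0.037037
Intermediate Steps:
c(F) = 1/(2*F)
x(d) = 3 + d + d² (x(d) = (d² + 1*d) + 3 = (d² + d) + 3 = (d + d²) + 3 = 3 + d + d²)
z(J, y) = 4*y/(3*(12 + J)) (z(J, y) = 2*((y + y)/(J + 12))/3 = 2*((2*y)/(12 + J))/3 = 2*(2*y/(12 + J))/3 = 4*y/(3*(12 + J)))
(24/8)*z(x(3), c(2)) = (24/8)*(4*((½)/2)/(3*(12 + (3 + 3 + 3²)))) = (24*(⅛))*(4*((½)*(½))/(3*(12 + (3 + 3 + 9)))) = 3*((4/3)*(¼)/(12 + 15)) = 3*((4/3)*(¼)/27) = 3*((4/3)*(¼)*(1/27)) = 3*(1/81) = 1/27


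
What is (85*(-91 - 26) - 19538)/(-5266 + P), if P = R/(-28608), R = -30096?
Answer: 17571868/3137909 ≈ 5.5999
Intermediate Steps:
P = 627/596 (P = -30096/(-28608) = -30096*(-1/28608) = 627/596 ≈ 1.0520)
(85*(-91 - 26) - 19538)/(-5266 + P) = (85*(-91 - 26) - 19538)/(-5266 + 627/596) = (85*(-117) - 19538)/(-3137909/596) = (-9945 - 19538)*(-596/3137909) = -29483*(-596/3137909) = 17571868/3137909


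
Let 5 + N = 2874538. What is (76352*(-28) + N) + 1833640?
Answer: 2570317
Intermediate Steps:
N = 2874533 (N = -5 + 2874538 = 2874533)
(76352*(-28) + N) + 1833640 = (76352*(-28) + 2874533) + 1833640 = (-2137856 + 2874533) + 1833640 = 736677 + 1833640 = 2570317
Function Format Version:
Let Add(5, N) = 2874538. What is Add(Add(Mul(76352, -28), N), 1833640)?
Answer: 2570317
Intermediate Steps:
N = 2874533 (N = Add(-5, 2874538) = 2874533)
Add(Add(Mul(76352, -28), N), 1833640) = Add(Add(Mul(76352, -28), 2874533), 1833640) = Add(Add(-2137856, 2874533), 1833640) = Add(736677, 1833640) = 2570317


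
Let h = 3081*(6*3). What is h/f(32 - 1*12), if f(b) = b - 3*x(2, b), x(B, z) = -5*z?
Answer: 27729/160 ≈ 173.31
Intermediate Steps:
f(b) = 16*b (f(b) = b - (-15)*b = b + 15*b = 16*b)
h = 55458 (h = 3081*18 = 55458)
h/f(32 - 1*12) = 55458/((16*(32 - 1*12))) = 55458/((16*(32 - 12))) = 55458/((16*20)) = 55458/320 = 55458*(1/320) = 27729/160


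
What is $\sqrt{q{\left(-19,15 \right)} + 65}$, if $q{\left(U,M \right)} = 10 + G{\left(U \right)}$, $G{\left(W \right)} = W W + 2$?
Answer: $\sqrt{438} \approx 20.928$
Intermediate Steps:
$G{\left(W \right)} = 2 + W^{2}$ ($G{\left(W \right)} = W^{2} + 2 = 2 + W^{2}$)
$q{\left(U,M \right)} = 12 + U^{2}$ ($q{\left(U,M \right)} = 10 + \left(2 + U^{2}\right) = 12 + U^{2}$)
$\sqrt{q{\left(-19,15 \right)} + 65} = \sqrt{\left(12 + \left(-19\right)^{2}\right) + 65} = \sqrt{\left(12 + 361\right) + 65} = \sqrt{373 + 65} = \sqrt{438}$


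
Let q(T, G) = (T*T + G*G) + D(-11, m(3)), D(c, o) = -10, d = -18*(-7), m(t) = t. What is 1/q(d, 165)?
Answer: 1/43091 ≈ 2.3207e-5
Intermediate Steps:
d = 126
q(T, G) = -10 + G² + T² (q(T, G) = (T*T + G*G) - 10 = (T² + G²) - 10 = (G² + T²) - 10 = -10 + G² + T²)
1/q(d, 165) = 1/(-10 + 165² + 126²) = 1/(-10 + 27225 + 15876) = 1/43091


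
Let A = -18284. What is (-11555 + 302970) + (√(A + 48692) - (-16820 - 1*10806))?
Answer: 319041 + 2*√7602 ≈ 3.1922e+5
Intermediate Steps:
(-11555 + 302970) + (√(A + 48692) - (-16820 - 1*10806)) = (-11555 + 302970) + (√(-18284 + 48692) - (-16820 - 1*10806)) = 291415 + (√30408 - (-16820 - 10806)) = 291415 + (2*√7602 - 1*(-27626)) = 291415 + (2*√7602 + 27626) = 291415 + (27626 + 2*√7602) = 319041 + 2*√7602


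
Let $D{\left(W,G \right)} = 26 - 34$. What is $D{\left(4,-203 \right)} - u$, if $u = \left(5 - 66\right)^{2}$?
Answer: $-3729$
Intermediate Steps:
$D{\left(W,G \right)} = -8$
$u = 3721$ ($u = \left(-61\right)^{2} = 3721$)
$D{\left(4,-203 \right)} - u = -8 - 3721 = -3729$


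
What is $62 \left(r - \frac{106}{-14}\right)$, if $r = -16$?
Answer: $- \frac{3658}{7} \approx -522.57$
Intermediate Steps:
$62 \left(r - \frac{106}{-14}\right) = 62 \left(-16 - \frac{106}{-14}\right) = 62 \left(-16 - - \frac{53}{7}\right) = 62 \left(-16 + \frac{53}{7}\right) = 62 \left(- \frac{59}{7}\right) = - \frac{3658}{7}$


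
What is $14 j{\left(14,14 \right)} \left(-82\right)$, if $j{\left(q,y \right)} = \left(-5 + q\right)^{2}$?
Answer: $-92988$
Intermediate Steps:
$14 j{\left(14,14 \right)} \left(-82\right) = 14 \left(-5 + 14\right)^{2} \left(-82\right) = 14 \cdot 9^{2} \left(-82\right) = 14 \cdot 81 \left(-82\right) = 1134 \left(-82\right) = -92988$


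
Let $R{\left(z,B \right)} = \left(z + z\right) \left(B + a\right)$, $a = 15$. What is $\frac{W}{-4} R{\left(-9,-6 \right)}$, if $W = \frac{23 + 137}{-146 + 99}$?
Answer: $- \frac{6480}{47} \approx -137.87$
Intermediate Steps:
$W = - \frac{160}{47}$ ($W = \frac{160}{-47} = 160 \left(- \frac{1}{47}\right) = - \frac{160}{47} \approx -3.4043$)
$R{\left(z,B \right)} = 2 z \left(15 + B\right)$ ($R{\left(z,B \right)} = \left(z + z\right) \left(B + 15\right) = 2 z \left(15 + B\right)$)
$\frac{W}{-4} R{\left(-9,-6 \right)} = - \frac{160}{47 \left(-4\right)} 2 \left(-9\right) \left(15 - 6\right) = \left(- \frac{160}{47}\right) \left(- \frac{1}{4}\right) 2 \left(-9\right) 9 = \frac{40}{47} \left(-162\right) = - \frac{6480}{47}$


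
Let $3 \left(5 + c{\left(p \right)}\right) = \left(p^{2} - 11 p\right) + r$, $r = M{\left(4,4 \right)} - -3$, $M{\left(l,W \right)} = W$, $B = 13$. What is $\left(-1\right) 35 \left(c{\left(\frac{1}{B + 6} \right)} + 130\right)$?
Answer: $- \frac{1606430}{361} \approx -4449.9$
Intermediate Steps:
$r = 7$ ($r = 4 - -3 = 4 + 3 = 7$)
$c{\left(p \right)} = - \frac{8}{3} - \frac{11 p}{3} + \frac{p^{2}}{3}$ ($c{\left(p \right)} = -5 + \frac{\left(p^{2} - 11 p\right) + 7}{3} = -5 + \frac{7 + p^{2} - 11 p}{3} = -5 + \left(\frac{7}{3} - \frac{11 p}{3} + \frac{p^{2}}{3}\right) = - \frac{8}{3} - \frac{11 p}{3} + \frac{p^{2}}{3}$)
$\left(-1\right) 35 \left(c{\left(\frac{1}{B + 6} \right)} + 130\right) = \left(-1\right) 35 \left(\left(- \frac{8}{3} - \frac{11}{3 \left(13 + 6\right)} + \frac{\left(\frac{1}{13 + 6}\right)^{2}}{3}\right) + 130\right) = - 35 \left(\left(- \frac{8}{3} - \frac{11}{3 \cdot 19} + \frac{\left(\frac{1}{19}\right)^{2}}{3}\right) + 130\right) = - 35 \left(\left(- \frac{8}{3} - \frac{11}{57} + \frac{1}{3 \cdot 361}\right) + 130\right) = - 35 \left(\left(- \frac{8}{3} - \frac{11}{57} + \frac{1}{3} \cdot \frac{1}{361}\right) + 130\right) = - 35 \left(\left(- \frac{8}{3} - \frac{11}{57} + \frac{1}{1083}\right) + 130\right) = - 35 \left(- \frac{1032}{361} + 130\right) = \left(-35\right) \frac{45898}{361} = - \frac{1606430}{361}$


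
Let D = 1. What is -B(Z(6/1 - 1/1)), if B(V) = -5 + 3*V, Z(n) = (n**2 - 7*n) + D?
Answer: 32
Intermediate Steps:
Z(n) = 1 + n**2 - 7*n (Z(n) = (n**2 - 7*n) + 1 = 1 + n**2 - 7*n)
-B(Z(6/1 - 1/1)) = -(-5 + 3*(1 + (6/1 - 1/1)**2 - 7*(6/1 - 1/1))) = -(-5 + 3*(1 + (6*1 - 1*1)**2 - 7*(6*1 - 1*1))) = -(-5 + 3*(1 + (6 - 1)**2 - 7*(6 - 1))) = -(-5 + 3*(1 + 5**2 - 7*5)) = -(-5 + 3*(1 + 25 - 35)) = -(-5 + 3*(-9)) = -(-5 - 27) = -1*(-32) = 32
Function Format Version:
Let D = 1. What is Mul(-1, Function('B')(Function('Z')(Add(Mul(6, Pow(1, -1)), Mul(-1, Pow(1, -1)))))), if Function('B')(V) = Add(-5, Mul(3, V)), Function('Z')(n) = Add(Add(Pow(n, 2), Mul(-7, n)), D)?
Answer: 32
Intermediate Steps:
Function('Z')(n) = Add(1, Pow(n, 2), Mul(-7, n)) (Function('Z')(n) = Add(Add(Pow(n, 2), Mul(-7, n)), 1) = Add(1, Pow(n, 2), Mul(-7, n)))
Mul(-1, Function('B')(Function('Z')(Add(Mul(6, Pow(1, -1)), Mul(-1, Pow(1, -1)))))) = Mul(-1, Add(-5, Mul(3, Add(1, Pow(Add(Mul(6, Pow(1, -1)), Mul(-1, Pow(1, -1))), 2), Mul(-7, Add(Mul(6, Pow(1, -1)), Mul(-1, Pow(1, -1)))))))) = Mul(-1, Add(-5, Mul(3, Add(1, Pow(Add(Mul(6, 1), Mul(-1, 1)), 2), Mul(-7, Add(Mul(6, 1), Mul(-1, 1))))))) = Mul(-1, Add(-5, Mul(3, Add(1, Pow(Add(6, -1), 2), Mul(-7, Add(6, -1)))))) = Mul(-1, Add(-5, Mul(3, Add(1, Pow(5, 2), Mul(-7, 5))))) = Mul(-1, Add(-5, Mul(3, Add(1, 25, -35)))) = Mul(-1, Add(-5, Mul(3, -9))) = Mul(-1, Add(-5, -27)) = Mul(-1, -32) = 32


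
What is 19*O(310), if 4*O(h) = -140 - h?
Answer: -4275/2 ≈ -2137.5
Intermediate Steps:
O(h) = -35 - h/4 (O(h) = (-140 - h)/4 = -35 - h/4)
19*O(310) = 19*(-35 - 1/4*310) = 19*(-35 - 155/2) = 19*(-225/2) = -4275/2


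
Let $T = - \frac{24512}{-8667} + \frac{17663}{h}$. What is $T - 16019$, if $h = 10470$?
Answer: $- \frac{484403413483}{30247830} \approx -16014.0$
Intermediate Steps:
$T = \frac{136575287}{30247830}$ ($T = - \frac{24512}{-8667} + \frac{17663}{10470} = \left(-24512\right) \left(- \frac{1}{8667}\right) + 17663 \cdot \frac{1}{10470} = \frac{24512}{8667} + \frac{17663}{10470} = \frac{136575287}{30247830} \approx 4.5152$)
$T - 16019 = \frac{136575287}{30247830} - 16019 = - \frac{484403413483}{30247830}$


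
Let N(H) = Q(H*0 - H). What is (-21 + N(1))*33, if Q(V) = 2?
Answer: -627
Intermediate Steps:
N(H) = 2
(-21 + N(1))*33 = (-21 + 2)*33 = -19*33 = -627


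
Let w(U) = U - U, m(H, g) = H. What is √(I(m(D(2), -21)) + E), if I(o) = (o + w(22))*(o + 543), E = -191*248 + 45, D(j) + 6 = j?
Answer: I*√49479 ≈ 222.44*I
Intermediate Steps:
D(j) = -6 + j
E = -47323 (E = -47368 + 45 = -47323)
w(U) = 0
I(o) = o*(543 + o) (I(o) = (o + 0)*(o + 543) = o*(543 + o))
√(I(m(D(2), -21)) + E) = √((-6 + 2)*(543 + (-6 + 2)) - 47323) = √(-4*(543 - 4) - 47323) = √(-4*539 - 47323) = √(-2156 - 47323) = √(-49479) = I*√49479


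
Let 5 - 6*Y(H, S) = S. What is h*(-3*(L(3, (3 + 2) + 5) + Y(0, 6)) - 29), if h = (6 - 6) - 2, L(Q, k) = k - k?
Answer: 57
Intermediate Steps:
L(Q, k) = 0
Y(H, S) = 5/6 - S/6
h = -2 (h = 0 - 2 = -2)
h*(-3*(L(3, (3 + 2) + 5) + Y(0, 6)) - 29) = -2*(-3*(0 + (5/6 - 1/6*6)) - 29) = -2*(-3*(0 + (5/6 - 1)) - 29) = -2*(-3*(0 - 1/6) - 29) = -2*(-3*(-1/6) - 29) = -2*(1/2 - 29) = -2*(-57/2) = 57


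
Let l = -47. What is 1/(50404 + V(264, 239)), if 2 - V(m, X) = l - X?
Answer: 1/50692 ≈ 1.9727e-5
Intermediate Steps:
V(m, X) = 49 + X (V(m, X) = 2 - (-47 - X) = 2 + (47 + X) = 49 + X)
1/(50404 + V(264, 239)) = 1/(50404 + (49 + 239)) = 1/(50404 + 288) = 1/50692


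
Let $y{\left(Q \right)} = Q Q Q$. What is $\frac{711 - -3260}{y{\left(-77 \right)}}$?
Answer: $- \frac{361}{41503} \approx -0.0086982$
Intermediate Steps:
$y{\left(Q \right)} = Q^{3}$ ($y{\left(Q \right)} = Q^{2} Q = Q^{3}$)
$\frac{711 - -3260}{y{\left(-77 \right)}} = \frac{711 - -3260}{\left(-77\right)^{3}} = \frac{711 + 3260}{-456533} = 3971 \left(- \frac{1}{456533}\right) = - \frac{361}{41503}$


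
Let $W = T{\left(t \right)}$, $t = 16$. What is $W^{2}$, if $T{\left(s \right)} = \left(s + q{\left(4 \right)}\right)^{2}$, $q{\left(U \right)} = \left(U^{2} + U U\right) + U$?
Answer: $7311616$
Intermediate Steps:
$q{\left(U \right)} = U + 2 U^{2}$ ($q{\left(U \right)} = \left(U^{2} + U^{2}\right) + U = 2 U^{2} + U = U + 2 U^{2}$)
$T{\left(s \right)} = \left(36 + s\right)^{2}$ ($T{\left(s \right)} = \left(s + 4 \left(1 + 2 \cdot 4\right)\right)^{2} = \left(s + 4 \left(1 + 8\right)\right)^{2} = \left(s + 4 \cdot 9\right)^{2} = \left(s + 36\right)^{2} = \left(36 + s\right)^{2}$)
$W = 2704$ ($W = \left(36 + 16\right)^{2} = 52^{2} = 2704$)
$W^{2} = 2704^{2} = 7311616$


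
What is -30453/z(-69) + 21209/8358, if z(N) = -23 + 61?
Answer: -63430058/79401 ≈ -798.86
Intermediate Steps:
z(N) = 38
-30453/z(-69) + 21209/8358 = -30453/38 + 21209/8358 = -63430058/79401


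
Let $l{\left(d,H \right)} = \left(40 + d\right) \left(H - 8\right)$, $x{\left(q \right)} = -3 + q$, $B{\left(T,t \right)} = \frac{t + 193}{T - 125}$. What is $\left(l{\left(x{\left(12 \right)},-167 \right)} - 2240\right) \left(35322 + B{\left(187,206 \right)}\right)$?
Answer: $- \frac{23688775845}{62} \approx -3.8208 \cdot 10^{8}$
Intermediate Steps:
$B{\left(T,t \right)} = \frac{193 + t}{-125 + T}$
$l{\left(d,H \right)} = \left(-8 + H\right) \left(40 + d\right)$ ($l{\left(d,H \right)} = \left(40 + d\right) \left(-8 + H\right) = \left(-8 + H\right) \left(40 + d\right)$)
$\left(l{\left(x{\left(12 \right)},-167 \right)} - 2240\right) \left(35322 + B{\left(187,206 \right)}\right) = \left(\left(-320 - 8 \left(-3 + 12\right) + 40 \left(-167\right) - 167 \left(-3 + 12\right)\right) - 2240\right) \left(35322 + \frac{193 + 206}{-125 + 187}\right) = \left(\left(-320 - 72 - 6680 - 1503\right) - 2240\right) \left(35322 + \frac{1}{62} \cdot 399\right) = \left(-8575 - 2240\right) \left(35322 + \frac{399}{62}\right) = \left(-10815\right) \frac{2190363}{62} = - \frac{23688775845}{62}$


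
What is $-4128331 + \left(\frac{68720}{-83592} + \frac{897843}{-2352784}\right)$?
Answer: $- \frac{101491909761469363}{24584240016} \approx -4.1283 \cdot 10^{6}$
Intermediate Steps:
$-4128331 + \left(\frac{68720}{-83592} + \frac{897843}{-2352784}\right) = -4128331 + \left(68720 \left(- \frac{1}{83592}\right) + 897843 \left(- \frac{1}{2352784}\right)\right) = -4128331 - \frac{29591976067}{24584240016} = - \frac{101491909761469363}{24584240016}$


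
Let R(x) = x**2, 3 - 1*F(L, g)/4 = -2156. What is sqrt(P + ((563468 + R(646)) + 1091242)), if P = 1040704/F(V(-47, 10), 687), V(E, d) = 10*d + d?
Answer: sqrt(9658857145290)/2159 ≈ 1439.5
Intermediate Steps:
V(E, d) = 11*d
F(L, g) = 8636 (F(L, g) = 12 - 4*(-2156) = 12 + 8624 = 8636)
P = 260176/2159 (P = 1040704/8636 = 1040704*(1/8636) = 260176/2159 ≈ 120.51)
sqrt(P + ((563468 + R(646)) + 1091242)) = sqrt(260176/2159 + ((563468 + 646**2) + 1091242)) = sqrt(260176/2159 + ((563468 + 417316) + 1091242)) = sqrt(260176/2159 + (980784 + 1091242)) = sqrt(260176/2159 + 2072026) = sqrt(4473764310/2159) = sqrt(9658857145290)/2159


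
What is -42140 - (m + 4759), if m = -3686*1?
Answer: -43213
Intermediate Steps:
m = -3686
-42140 - (m + 4759) = -42140 - (-3686 + 4759) = -42140 - 1*1073 = -42140 - 1073 = -43213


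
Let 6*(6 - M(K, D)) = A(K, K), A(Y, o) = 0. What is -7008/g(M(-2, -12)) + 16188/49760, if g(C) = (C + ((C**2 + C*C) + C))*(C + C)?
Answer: -1731253/261240 ≈ -6.6271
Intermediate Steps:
M(K, D) = 6 (M(K, D) = 6 - 1/6*0 = 6 + 0 = 6)
g(C) = 2*C*(2*C + 2*C**2) (g(C) = (C + ((C**2 + C**2) + C))*(2*C) = (C + (2*C**2 + C))*(2*C) = (C + (C + 2*C**2))*(2*C) = (2*C + 2*C**2)*(2*C) = 2*C*(2*C + 2*C**2))
-7008/g(M(-2, -12)) + 16188/49760 = -7008*1/(144*(1 + 6)) + 16188/49760 = -7008/(4*36*7) + 16188*(1/49760) = -7008/1008 + 4047/12440 = -7008*1/1008 + 4047/12440 = -146/21 + 4047/12440 = -1731253/261240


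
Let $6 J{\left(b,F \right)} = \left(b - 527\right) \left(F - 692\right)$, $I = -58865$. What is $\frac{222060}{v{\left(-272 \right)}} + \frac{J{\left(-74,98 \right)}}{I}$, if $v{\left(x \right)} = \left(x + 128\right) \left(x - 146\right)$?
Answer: $\frac{790849841}{295266840} \approx 2.6784$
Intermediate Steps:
$v{\left(x \right)} = \left(-146 + x\right) \left(128 + x\right)$ ($v{\left(x \right)} = \left(128 + x\right) \left(-146 + x\right) = \left(-146 + x\right) \left(128 + x\right)$)
$J{\left(b,F \right)} = \frac{\left(-692 + F\right) \left(-527 + b\right)}{6}$ ($J{\left(b,F \right)} = \frac{\left(b - 527\right) \left(F - 692\right)}{6} = \frac{\left(-527 + b\right) \left(-692 + F\right)}{6} = \frac{\left(-692 + F\right) \left(-527 + b\right)}{6}$)
$\frac{222060}{v{\left(-272 \right)}} + \frac{J{\left(-74,98 \right)}}{I} = \frac{222060}{-18688 + \left(-272\right)^{2} - -4896} + \frac{\frac{182342}{3} - \frac{25823}{3} - - \frac{25604}{3} + \frac{1}{6} \cdot 98 \left(-74\right)}{-58865} = \frac{222060}{-18688 + 73984 + 4896} + \left(\frac{182342}{3} - \frac{25823}{3} + \frac{25604}{3} - \frac{3626}{3}\right) \left(- \frac{1}{58865}\right) = \frac{222060}{60192} + 59499 \left(- \frac{1}{58865}\right) = 222060 \cdot \frac{1}{60192} - \frac{59499}{58865} = \frac{18505}{5016} - \frac{59499}{58865} = \frac{790849841}{295266840}$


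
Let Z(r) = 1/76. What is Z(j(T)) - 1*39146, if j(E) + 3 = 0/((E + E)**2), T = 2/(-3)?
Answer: -2975095/76 ≈ -39146.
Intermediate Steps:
T = -2/3 (T = 2*(-1/3) = -2/3 ≈ -0.66667)
j(E) = -3 (j(E) = -3 + 0/((E + E)**2) = -3 + 0/((2*E)**2) = -3 + 0/((4*E**2)) = -3 + 0*(1/(4*E**2)) = -3 + 0 = -3)
Z(r) = 1/76
Z(j(T)) - 1*39146 = 1/76 - 1*39146 = 1/76 - 39146 = -2975095/76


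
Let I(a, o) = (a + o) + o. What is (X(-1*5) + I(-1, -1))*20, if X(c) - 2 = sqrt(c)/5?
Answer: -20 + 4*I*sqrt(5) ≈ -20.0 + 8.9443*I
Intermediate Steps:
I(a, o) = a + 2*o
X(c) = 2 + sqrt(c)/5
(X(-1*5) + I(-1, -1))*20 = ((2 + sqrt(-1*5)/5) + (-1 + 2*(-1)))*20 = ((2 + sqrt(-5)/5) + (-1 - 2))*20 = ((2 + (I*sqrt(5))/5) - 3)*20 = ((2 + I*sqrt(5)/5) - 3)*20 = (-1 + I*sqrt(5)/5)*20 = -20 + 4*I*sqrt(5)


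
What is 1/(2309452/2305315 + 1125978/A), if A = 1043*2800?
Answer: 96177741800/133432251341 ≈ 0.72080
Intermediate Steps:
A = 2920400
1/(2309452/2305315 + 1125978/A) = 1/(2309452/2305315 + 1125978/2920400) = 1/(2309452*(1/2305315) + 1125978*(1/2920400)) = 1/(2309452/2305315 + 80427/208600) = 1/(133432251341/96177741800) = 96177741800/133432251341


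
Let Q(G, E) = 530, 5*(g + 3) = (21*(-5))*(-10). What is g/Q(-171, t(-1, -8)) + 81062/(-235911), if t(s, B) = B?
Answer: 5870717/125032830 ≈ 0.046953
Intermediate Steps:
g = 207 (g = -3 + ((21*(-5))*(-10))/5 = -3 + (-105*(-10))/5 = -3 + (⅕)*1050 = -3 + 210 = 207)
g/Q(-171, t(-1, -8)) + 81062/(-235911) = 207/530 + 81062/(-235911) = 207*(1/530) + 81062*(-1/235911) = 207/530 - 81062/235911 = 5870717/125032830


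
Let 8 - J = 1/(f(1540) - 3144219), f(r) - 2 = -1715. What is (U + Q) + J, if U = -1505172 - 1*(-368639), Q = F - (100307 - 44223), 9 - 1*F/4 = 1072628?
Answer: -17249412560219/3145932 ≈ -5.4831e+6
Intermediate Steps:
f(r) = -1713 (f(r) = 2 - 1715 = -1713)
F = -4290476 (F = 36 - 4*1072628 = 36 - 4290512 = -4290476)
J = 25167457/3145932 (J = 8 - 1/(-1713 - 3144219) = 8 - 1/(-3145932) = 8 - 1*(-1/3145932) = 8 + 1/3145932 = 25167457/3145932 ≈ 8.0000)
Q = -4346560 (Q = -4290476 - (100307 - 44223) = -4290476 - 1*56084 = -4290476 - 56084 = -4346560)
U = -1136533 (U = -1505172 + 368639 = -1136533)
(U + Q) + J = (-1136533 - 4346560) + 25167457/3145932 = -5483093 + 25167457/3145932 = -17249412560219/3145932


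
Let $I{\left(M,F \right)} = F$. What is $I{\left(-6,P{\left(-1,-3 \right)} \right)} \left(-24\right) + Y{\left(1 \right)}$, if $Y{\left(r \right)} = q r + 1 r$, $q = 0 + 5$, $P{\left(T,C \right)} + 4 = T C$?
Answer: $30$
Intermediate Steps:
$P{\left(T,C \right)} = -4 + C T$ ($P{\left(T,C \right)} = -4 + T C = -4 + C T$)
$q = 5$
$Y{\left(r \right)} = 6 r$ ($Y{\left(r \right)} = 5 r + 1 r = 5 r + r = 6 r$)
$I{\left(-6,P{\left(-1,-3 \right)} \right)} \left(-24\right) + Y{\left(1 \right)} = \left(-4 - -3\right) \left(-24\right) + 6 \cdot 1 = \left(-4 + 3\right) \left(-24\right) + 6 = \left(-1\right) \left(-24\right) + 6 = 24 + 6 = 30$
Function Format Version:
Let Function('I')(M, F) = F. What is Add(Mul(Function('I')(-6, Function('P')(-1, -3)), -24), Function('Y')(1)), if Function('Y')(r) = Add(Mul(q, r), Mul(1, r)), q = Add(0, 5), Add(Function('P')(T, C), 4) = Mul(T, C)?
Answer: 30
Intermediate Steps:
Function('P')(T, C) = Add(-4, Mul(C, T)) (Function('P')(T, C) = Add(-4, Mul(T, C)) = Add(-4, Mul(C, T)))
q = 5
Function('Y')(r) = Mul(6, r) (Function('Y')(r) = Add(Mul(5, r), Mul(1, r)) = Add(Mul(5, r), r) = Mul(6, r))
Add(Mul(Function('I')(-6, Function('P')(-1, -3)), -24), Function('Y')(1)) = Add(Mul(Add(-4, Mul(-3, -1)), -24), Mul(6, 1)) = Add(Mul(Add(-4, 3), -24), 6) = Add(Mul(-1, -24), 6) = Add(24, 6) = 30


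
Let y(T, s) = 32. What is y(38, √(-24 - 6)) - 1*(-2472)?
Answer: 2504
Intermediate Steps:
y(38, √(-24 - 6)) - 1*(-2472) = 32 - 1*(-2472) = 32 + 2472 = 2504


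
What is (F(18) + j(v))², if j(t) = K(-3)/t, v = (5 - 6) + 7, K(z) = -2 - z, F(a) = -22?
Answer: 17161/36 ≈ 476.69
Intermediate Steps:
v = 6 (v = -1 + 7 = 6)
j(t) = 1/t (j(t) = (-2 - 1*(-3))/t = (-2 + 3)/t = 1/t)
(F(18) + j(v))² = (-22 + 1/6)² = (-22 + ⅙)² = (-131/6)² = 17161/36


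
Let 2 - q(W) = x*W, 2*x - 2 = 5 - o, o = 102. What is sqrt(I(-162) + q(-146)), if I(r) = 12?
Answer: 3*I*sqrt(769) ≈ 83.193*I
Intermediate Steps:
x = -95/2 (x = 1 + (5 - 1*102)/2 = 1 + (5 - 102)/2 = 1 + (1/2)*(-97) = 1 - 97/2 = -95/2 ≈ -47.500)
q(W) = 2 + 95*W/2 (q(W) = 2 - (-95)*W/2 = 2 + 95*W/2)
sqrt(I(-162) + q(-146)) = sqrt(12 + (2 + (95/2)*(-146))) = sqrt(12 + (2 - 6935)) = sqrt(12 - 6933) = sqrt(-6921) = 3*I*sqrt(769)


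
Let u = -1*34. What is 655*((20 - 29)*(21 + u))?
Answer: 76635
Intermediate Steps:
u = -34
655*((20 - 29)*(21 + u)) = 655*((20 - 29)*(21 - 34)) = 655*(-9*(-13)) = 655*117 = 76635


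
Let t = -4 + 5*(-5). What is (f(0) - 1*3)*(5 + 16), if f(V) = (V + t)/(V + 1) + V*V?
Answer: -672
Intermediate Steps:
t = -29 (t = -4 - 25 = -29)
f(V) = V**2 + (-29 + V)/(1 + V) (f(V) = (V - 29)/(V + 1) + V*V = (-29 + V)/(1 + V) + V**2 = V**2 + (-29 + V)/(1 + V))
(f(0) - 1*3)*(5 + 16) = ((-29 + 0 + 0**2 + 0**3)/(1 + 0) - 1*3)*(5 + 16) = ((-29 + 0 + 0 + 0)/1 - 3)*21 = (1*(-29) - 3)*21 = (-29 - 3)*21 = -32*21 = -672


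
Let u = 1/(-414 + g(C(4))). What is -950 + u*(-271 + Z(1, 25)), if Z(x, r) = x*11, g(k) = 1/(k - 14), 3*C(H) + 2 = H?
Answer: -15724450/16563 ≈ -949.37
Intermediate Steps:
C(H) = -⅔ + H/3
g(k) = 1/(-14 + k)
u = -40/16563 (u = 1/(-414 + 1/(-14 + (-⅔ + (⅓)*4))) = 1/(-414 + 1/(-14 + (-⅔ + 4/3))) = 1/(-414 + 1/(-14 + ⅔)) = 1/(-414 + 1/(-40/3)) = 1/(-414 - 3/40) = 1/(-16563/40) = -40/16563 ≈ -0.0024150)
Z(x, r) = 11*x
-950 + u*(-271 + Z(1, 25)) = -950 - 40*(-271 + 11*1)/16563 = -950 - 40*(-271 + 11)/16563 = -950 - 40/16563*(-260) = -950 + 10400/16563 = -15724450/16563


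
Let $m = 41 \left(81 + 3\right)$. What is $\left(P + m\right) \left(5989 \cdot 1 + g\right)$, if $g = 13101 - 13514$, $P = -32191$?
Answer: $-160293272$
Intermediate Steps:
$m = 3444$ ($m = 41 \cdot 84 = 3444$)
$g = -413$ ($g = 13101 - 13514 = -413$)
$\left(P + m\right) \left(5989 \cdot 1 + g\right) = \left(-32191 + 3444\right) \left(5989 \cdot 1 - 413\right) = - 28747 \left(5989 - 413\right) = \left(-28747\right) 5576 = -160293272$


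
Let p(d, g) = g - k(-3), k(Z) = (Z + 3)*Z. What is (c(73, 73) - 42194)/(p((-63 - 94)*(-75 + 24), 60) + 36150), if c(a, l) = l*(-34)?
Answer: -438/355 ≈ -1.2338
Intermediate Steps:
c(a, l) = -34*l
k(Z) = Z*(3 + Z) (k(Z) = (3 + Z)*Z = Z*(3 + Z))
p(d, g) = g (p(d, g) = g - (-3)*(3 - 3) = g - (-3)*0 = g - 1*0 = g + 0 = g)
(c(73, 73) - 42194)/(p((-63 - 94)*(-75 + 24), 60) + 36150) = (-34*73 - 42194)/(60 + 36150) = (-2482 - 42194)/36210 = -44676*1/36210 = -438/355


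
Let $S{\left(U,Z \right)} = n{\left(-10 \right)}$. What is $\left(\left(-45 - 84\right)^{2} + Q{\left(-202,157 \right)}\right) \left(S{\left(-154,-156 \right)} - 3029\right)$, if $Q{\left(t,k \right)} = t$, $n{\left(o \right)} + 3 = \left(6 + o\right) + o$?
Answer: $-50073194$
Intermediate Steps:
$n{\left(o \right)} = 3 + 2 o$ ($n{\left(o \right)} = -3 + \left(\left(6 + o\right) + o\right) = -3 + \left(6 + 2 o\right) = 3 + 2 o$)
$S{\left(U,Z \right)} = -17$ ($S{\left(U,Z \right)} = 3 + 2 \left(-10\right) = 3 - 20 = -17$)
$\left(\left(-45 - 84\right)^{2} + Q{\left(-202,157 \right)}\right) \left(S{\left(-154,-156 \right)} - 3029\right) = \left(\left(-45 - 84\right)^{2} - 202\right) \left(-17 - 3029\right) = \left(\left(-129\right)^{2} - 202\right) \left(-3046\right) = \left(16641 - 202\right) \left(-3046\right) = 16439 \left(-3046\right) = -50073194$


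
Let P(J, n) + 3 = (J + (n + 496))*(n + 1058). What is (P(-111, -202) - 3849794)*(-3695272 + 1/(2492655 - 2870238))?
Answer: 5152946976333109973/377583 ≈ 1.3647e+13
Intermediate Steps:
P(J, n) = -3 + (1058 + n)*(496 + J + n) (P(J, n) = -3 + (J + (n + 496))*(n + 1058) = -3 + (J + (496 + n))*(1058 + n) = -3 + (496 + J + n)*(1058 + n) = -3 + (1058 + n)*(496 + J + n))
(P(-111, -202) - 3849794)*(-3695272 + 1/(2492655 - 2870238)) = ((524765 + (-202)² + 1058*(-111) + 1554*(-202) - 111*(-202)) - 3849794)*(-3695272 + 1/(2492655 - 2870238)) = ((524765 + 40804 - 117438 - 313908 + 22422) - 3849794)*(-3695272 + 1/(-377583)) = (156645 - 3849794)*(-3695272 - 1/377583) = -3693149*(-1395271887577/377583) = 5152946976333109973/377583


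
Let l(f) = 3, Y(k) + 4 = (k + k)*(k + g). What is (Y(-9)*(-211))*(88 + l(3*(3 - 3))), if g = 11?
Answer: 768040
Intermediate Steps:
Y(k) = -4 + 2*k*(11 + k) (Y(k) = -4 + (k + k)*(k + 11) = -4 + (2*k)*(11 + k) = -4 + 2*k*(11 + k))
(Y(-9)*(-211))*(88 + l(3*(3 - 3))) = ((-4 + 2*(-9)² + 22*(-9))*(-211))*(88 + 3) = ((-4 + 2*81 - 198)*(-211))*91 = ((-4 + 162 - 198)*(-211))*91 = -40*(-211)*91 = 8440*91 = 768040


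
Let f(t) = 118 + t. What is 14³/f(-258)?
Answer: -98/5 ≈ -19.600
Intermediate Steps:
14³/f(-258) = 14³/(118 - 258) = 2744/(-140) = 2744*(-1/140) = -98/5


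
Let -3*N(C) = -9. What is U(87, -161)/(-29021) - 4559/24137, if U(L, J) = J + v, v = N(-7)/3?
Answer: -128444819/700479877 ≈ -0.18337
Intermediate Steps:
N(C) = 3 (N(C) = -1/3*(-9) = 3)
v = 1 (v = 3/3 = 3*(1/3) = 1)
U(L, J) = 1 + J (U(L, J) = J + 1 = 1 + J)
U(87, -161)/(-29021) - 4559/24137 = (1 - 161)/(-29021) - 4559/24137 = -160*(-1/29021) - 4559*1/24137 = 160/29021 - 4559/24137 = -128444819/700479877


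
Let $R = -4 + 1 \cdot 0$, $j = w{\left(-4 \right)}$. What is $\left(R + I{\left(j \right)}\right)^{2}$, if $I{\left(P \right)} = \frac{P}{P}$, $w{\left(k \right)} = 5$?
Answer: $9$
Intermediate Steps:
$j = 5$
$R = -4$ ($R = -4 + 0 = -4$)
$I{\left(P \right)} = 1$
$\left(R + I{\left(j \right)}\right)^{2} = \left(-4 + 1\right)^{2} = \left(-3\right)^{2} = 9$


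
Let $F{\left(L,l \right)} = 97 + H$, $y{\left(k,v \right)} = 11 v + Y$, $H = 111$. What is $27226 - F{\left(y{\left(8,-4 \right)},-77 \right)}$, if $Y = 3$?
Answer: $27018$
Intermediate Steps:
$y{\left(k,v \right)} = 3 + 11 v$ ($y{\left(k,v \right)} = 11 v + 3 = 3 + 11 v$)
$F{\left(L,l \right)} = 208$ ($F{\left(L,l \right)} = 97 + 111 = 208$)
$27226 - F{\left(y{\left(8,-4 \right)},-77 \right)} = 27226 - 208 = 27018$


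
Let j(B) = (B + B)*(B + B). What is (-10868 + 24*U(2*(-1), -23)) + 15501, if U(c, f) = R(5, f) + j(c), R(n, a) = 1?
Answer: 5041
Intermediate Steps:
j(B) = 4*B² (j(B) = (2*B)*(2*B) = 4*B²)
U(c, f) = 1 + 4*c²
(-10868 + 24*U(2*(-1), -23)) + 15501 = (-10868 + 24*(1 + 4*(2*(-1))²)) + 15501 = (-10868 + 24*(1 + 4*(-2)²)) + 15501 = (-10868 + 24*(1 + 4*4)) + 15501 = (-10868 + 24*(1 + 16)) + 15501 = (-10868 + 24*17) + 15501 = (-10868 + 408) + 15501 = -10460 + 15501 = 5041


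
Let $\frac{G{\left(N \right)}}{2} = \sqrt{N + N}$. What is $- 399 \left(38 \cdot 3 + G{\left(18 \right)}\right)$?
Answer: $-50274$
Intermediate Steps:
$G{\left(N \right)} = 2 \sqrt{2} \sqrt{N}$ ($G{\left(N \right)} = 2 \sqrt{N + N} = 2 \sqrt{2 N} = 2 \sqrt{2} \sqrt{N}$)
$- 399 \left(38 \cdot 3 + G{\left(18 \right)}\right) = - 399 \left(38 \cdot 3 + 2 \sqrt{2} \sqrt{18}\right) = - 399 \left(114 + 2 \sqrt{2} \cdot 3 \sqrt{2}\right) = - 399 \left(114 + 12\right) = \left(-399\right) 126 = -50274$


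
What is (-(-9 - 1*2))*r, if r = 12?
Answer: 132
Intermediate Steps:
(-(-9 - 1*2))*r = -(-9 - 1*2)*12 = -(-9 - 2)*12 = -1*(-11)*12 = 11*12 = 132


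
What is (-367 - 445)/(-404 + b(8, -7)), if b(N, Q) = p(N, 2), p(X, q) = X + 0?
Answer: 203/99 ≈ 2.0505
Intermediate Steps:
p(X, q) = X
b(N, Q) = N
(-367 - 445)/(-404 + b(8, -7)) = (-367 - 445)/(-404 + 8) = -812/(-396) = -812*(-1/396) = 203/99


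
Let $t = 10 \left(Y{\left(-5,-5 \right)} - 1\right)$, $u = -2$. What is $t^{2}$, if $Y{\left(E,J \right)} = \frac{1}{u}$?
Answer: $225$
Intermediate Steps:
$Y{\left(E,J \right)} = - \frac{1}{2}$ ($Y{\left(E,J \right)} = \frac{1}{-2} = - \frac{1}{2}$)
$t = -15$ ($t = 10 \left(- \frac{1}{2} - 1\right) = 10 \left(- \frac{3}{2}\right) = -15$)
$t^{2} = \left(-15\right)^{2} = 225$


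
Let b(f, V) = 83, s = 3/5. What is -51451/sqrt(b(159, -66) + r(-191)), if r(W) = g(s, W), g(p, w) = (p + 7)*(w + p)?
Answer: 257255*I*sqrt(421)/3789 ≈ 1393.1*I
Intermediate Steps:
s = 3/5 (s = 3*(1/5) = 3/5 ≈ 0.60000)
g(p, w) = (7 + p)*(p + w)
r(W) = 114/25 + 38*W/5 (r(W) = (3/5)**2 + 7*(3/5) + 7*W + 3*W/5 = 9/25 + 21/5 + 7*W + 3*W/5 = 114/25 + 38*W/5)
-51451/sqrt(b(159, -66) + r(-191)) = -51451/sqrt(83 + (114/25 + (38/5)*(-191))) = -51451/sqrt(83 + (114/25 - 7258/5)) = -51451/sqrt(83 - 36176/25) = -51451*(-5*I*sqrt(421)/3789) = -(-257255)*I*sqrt(421)/3789 = 257255*I*sqrt(421)/3789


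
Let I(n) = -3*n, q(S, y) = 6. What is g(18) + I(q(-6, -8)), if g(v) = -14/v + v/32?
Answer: -2623/144 ≈ -18.215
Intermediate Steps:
g(v) = -14/v + v/32 (g(v) = -14/v + v*(1/32) = -14/v + v/32)
g(18) + I(q(-6, -8)) = (-14/18 + (1/32)*18) - 3*6 = (-14*1/18 + 9/16) - 18 = (-7/9 + 9/16) - 18 = -31/144 - 18 = -2623/144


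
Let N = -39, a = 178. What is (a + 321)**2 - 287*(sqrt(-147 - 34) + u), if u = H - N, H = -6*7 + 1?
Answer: 249575 - 287*I*sqrt(181) ≈ 2.4958e+5 - 3861.2*I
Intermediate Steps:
H = -41 (H = -42 + 1 = -41)
u = -2 (u = -41 - 1*(-39) = -41 + 39 = -2)
(a + 321)**2 - 287*(sqrt(-147 - 34) + u) = (178 + 321)**2 - 287*(sqrt(-147 - 34) - 2) = 499**2 - 287*(sqrt(-181) - 2) = 249001 - 287*(I*sqrt(181) - 2) = 249001 - 287*(-2 + I*sqrt(181)) = 249001 + (574 - 287*I*sqrt(181)) = 249575 - 287*I*sqrt(181)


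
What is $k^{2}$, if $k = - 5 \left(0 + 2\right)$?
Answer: $100$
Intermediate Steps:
$k = -10$ ($k = \left(-5\right) 2 = -10$)
$k^{2} = \left(-10\right)^{2} = 100$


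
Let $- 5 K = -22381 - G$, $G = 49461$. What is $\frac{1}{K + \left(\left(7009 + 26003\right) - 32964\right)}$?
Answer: $\frac{5}{72082} \approx 6.9365 \cdot 10^{-5}$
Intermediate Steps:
$K = \frac{71842}{5}$ ($K = - \frac{-22381 - 49461}{5} = \left(- \frac{1}{5}\right) \left(-71842\right) = \frac{71842}{5} \approx 14368.0$)
$\frac{1}{K + \left(\left(7009 + 26003\right) - 32964\right)} = \frac{1}{\frac{71842}{5} + \left(\left(7009 + 26003\right) - 32964\right)} = \frac{1}{\frac{71842}{5} + \left(33012 - 32964\right)} = \frac{1}{\frac{71842}{5} + 48} = \frac{1}{\frac{72082}{5}} = \frac{5}{72082}$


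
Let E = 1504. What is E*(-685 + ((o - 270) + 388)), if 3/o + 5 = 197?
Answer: -1705489/2 ≈ -8.5274e+5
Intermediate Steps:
o = 1/64 (o = 3/(-5 + 197) = 3/192 = 3*(1/192) = 1/64 ≈ 0.015625)
E*(-685 + ((o - 270) + 388)) = 1504*(-685 + ((1/64 - 270) + 388)) = 1504*(-685 + (-17279/64 + 388)) = 1504*(-685 + 7553/64) = 1504*(-36287/64) = -1705489/2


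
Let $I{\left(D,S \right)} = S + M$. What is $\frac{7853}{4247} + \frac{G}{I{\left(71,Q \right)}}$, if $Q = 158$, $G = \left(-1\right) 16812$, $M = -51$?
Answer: $- \frac{70560293}{454429} \approx -155.27$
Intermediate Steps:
$G = -16812$
$I{\left(D,S \right)} = -51 + S$ ($I{\left(D,S \right)} = S - 51 = -51 + S$)
$\frac{7853}{4247} + \frac{G}{I{\left(71,Q \right)}} = \frac{7853}{4247} - \frac{16812}{-51 + 158} = 7853 \cdot \frac{1}{4247} - \frac{16812}{107} = \frac{7853}{4247} - \frac{16812}{107} = - \frac{70560293}{454429}$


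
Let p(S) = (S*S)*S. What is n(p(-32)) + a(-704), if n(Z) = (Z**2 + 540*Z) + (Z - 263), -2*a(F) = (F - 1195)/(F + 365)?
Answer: 238659179865/226 ≈ 1.0560e+9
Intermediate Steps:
a(F) = -(-1195 + F)/(2*(365 + F)) (a(F) = -(F - 1195)/(2*(F + 365)) = -(-1195 + F)/(2*(365 + F)))
p(S) = S**3 (p(S) = S**2*S = S**3)
n(Z) = -263 + Z**2 + 541*Z (n(Z) = (Z**2 + 540*Z) + (-263 + Z) = -263 + Z**2 + 541*Z)
n(p(-32)) + a(-704) = (-263 + ((-32)**3)**2 + 541*(-32)**3) + (1195 - 1*(-704))/(2*(365 - 704)) = (-263 + (-32768)**2 + 541*(-32768)) + (1/2)*(1195 + 704)/(-339) = (-263 + 1073741824 - 17727488) + (1/2)*(-1/339)*1899 = 1056014073 - 633/226 = 238659179865/226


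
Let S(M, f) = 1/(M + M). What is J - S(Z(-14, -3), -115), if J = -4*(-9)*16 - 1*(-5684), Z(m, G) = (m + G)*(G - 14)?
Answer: 3618279/578 ≈ 6260.0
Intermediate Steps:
Z(m, G) = (-14 + G)*(G + m) (Z(m, G) = (G + m)*(-14 + G) = (-14 + G)*(G + m))
S(M, f) = 1/(2*M)
J = 6260 (J = 36*16 + 5684 = 576 + 5684 = 6260)
J - S(Z(-14, -3), -115) = 6260 - 1/(2*((-3)² - 14*(-3) - 14*(-14) - 3*(-14))) = 6260 - 1/(2*(9 + 42 + 196 + 42)) = 6260 - 1/(2*289) = 6260 - 1*1/578 = 6260 - 1/578 = 3618279/578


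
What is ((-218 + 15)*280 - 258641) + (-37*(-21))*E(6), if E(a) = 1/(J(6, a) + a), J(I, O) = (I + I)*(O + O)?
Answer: -15773791/50 ≈ -3.1548e+5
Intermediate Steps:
J(I, O) = 4*I*O (J(I, O) = (2*I)*(2*O) = 4*I*O)
E(a) = 1/(25*a) (E(a) = 1/(4*6*a + a) = 1/(24*a + a) = 1/(25*a))
((-218 + 15)*280 - 258641) + (-37*(-21))*E(6) = ((-218 + 15)*280 - 258641) + (-37*(-21))*((1/25)/6) = (-203*280 - 258641) + 777*((1/25)*(⅙)) = (-56840 - 258641) + 777*(1/150) = -315481 + 259/50 = -15773791/50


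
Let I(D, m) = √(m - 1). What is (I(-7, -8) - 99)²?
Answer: 9792 - 594*I ≈ 9792.0 - 594.0*I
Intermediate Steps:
I(D, m) = √(-1 + m)
(I(-7, -8) - 99)² = (√(-1 - 8) - 99)² = (√(-9) - 99)² = (3*I - 99)² = (-99 + 3*I)²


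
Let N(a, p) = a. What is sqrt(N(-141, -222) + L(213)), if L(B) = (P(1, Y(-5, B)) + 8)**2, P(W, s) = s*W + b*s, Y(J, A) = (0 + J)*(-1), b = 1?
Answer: sqrt(183) ≈ 13.528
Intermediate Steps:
Y(J, A) = -J (Y(J, A) = J*(-1) = -J)
P(W, s) = s + W*s (P(W, s) = s*W + 1*s = W*s + s = s + W*s)
L(B) = 324 (L(B) = ((-1*(-5))*(1 + 1) + 8)**2 = (5*2 + 8)**2 = (10 + 8)**2 = 18**2 = 324)
sqrt(N(-141, -222) + L(213)) = sqrt(-141 + 324) = sqrt(183)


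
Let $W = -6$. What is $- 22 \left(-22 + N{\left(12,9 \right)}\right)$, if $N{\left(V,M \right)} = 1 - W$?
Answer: $330$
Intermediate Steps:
$N{\left(V,M \right)} = 7$ ($N{\left(V,M \right)} = 1 - -6 = 1 + 6 = 7$)
$- 22 \left(-22 + N{\left(12,9 \right)}\right) = - 22 \left(-22 + 7\right) = \left(-22\right) \left(-15\right) = 330$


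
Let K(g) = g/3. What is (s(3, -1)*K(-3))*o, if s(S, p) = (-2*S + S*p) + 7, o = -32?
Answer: -64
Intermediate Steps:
K(g) = g/3 (K(g) = g*(⅓) = g/3)
s(S, p) = 7 - 2*S + S*p
(s(3, -1)*K(-3))*o = ((7 - 2*3 + 3*(-1))*((⅓)*(-3)))*(-32) = ((7 - 6 - 3)*(-1))*(-32) = -2*(-1)*(-32) = 2*(-32) = -64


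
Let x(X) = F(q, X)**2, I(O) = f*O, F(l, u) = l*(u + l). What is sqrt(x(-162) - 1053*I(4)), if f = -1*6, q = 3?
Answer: 9*sqrt(3121) ≈ 502.79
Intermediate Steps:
f = -6
F(l, u) = l*(l + u)
I(O) = -6*O
x(X) = (9 + 3*X)**2 (x(X) = (3*(3 + X))**2 = (9 + 3*X)**2)
sqrt(x(-162) - 1053*I(4)) = sqrt(9*(3 - 162)**2 - (-6318)*4) = sqrt(9*(-159)**2 - 1053*(-24)) = sqrt(9*25281 + 25272) = sqrt(227529 + 25272) = sqrt(252801) = 9*sqrt(3121)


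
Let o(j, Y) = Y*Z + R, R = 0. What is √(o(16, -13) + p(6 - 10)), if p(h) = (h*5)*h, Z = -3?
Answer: √119 ≈ 10.909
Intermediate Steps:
p(h) = 5*h² (p(h) = (5*h)*h = 5*h²)
o(j, Y) = -3*Y (o(j, Y) = Y*(-3) + 0 = -3*Y + 0 = -3*Y)
√(o(16, -13) + p(6 - 10)) = √(-3*(-13) + 5*(6 - 10)²) = √(39 + 5*(-4)²) = √(39 + 5*16) = √(39 + 80) = √119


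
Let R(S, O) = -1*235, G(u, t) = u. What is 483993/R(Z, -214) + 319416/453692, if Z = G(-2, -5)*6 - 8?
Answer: -54877172349/26654405 ≈ -2058.8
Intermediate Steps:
Z = -20 (Z = -2*6 - 8 = -12 - 8 = -20)
R(S, O) = -235
483993/R(Z, -214) + 319416/453692 = 483993/(-235) + 319416/453692 = 483993*(-1/235) + 319416*(1/453692) = -483993/235 + 79854/113423 = -54877172349/26654405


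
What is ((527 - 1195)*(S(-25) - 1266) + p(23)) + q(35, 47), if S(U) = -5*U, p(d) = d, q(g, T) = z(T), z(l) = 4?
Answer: 762215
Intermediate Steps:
q(g, T) = 4
((527 - 1195)*(S(-25) - 1266) + p(23)) + q(35, 47) = ((527 - 1195)*(-5*(-25) - 1266) + 23) + 4 = (-668*(125 - 1266) + 23) + 4 = (-668*(-1141) + 23) + 4 = (762188 + 23) + 4 = 762211 + 4 = 762215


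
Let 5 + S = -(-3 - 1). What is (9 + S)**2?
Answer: 64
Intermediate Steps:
S = -1 (S = -5 - (-3 - 1) = -5 - 1*(-4) = -5 + 4 = -1)
(9 + S)**2 = (9 - 1)**2 = 8**2 = 64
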